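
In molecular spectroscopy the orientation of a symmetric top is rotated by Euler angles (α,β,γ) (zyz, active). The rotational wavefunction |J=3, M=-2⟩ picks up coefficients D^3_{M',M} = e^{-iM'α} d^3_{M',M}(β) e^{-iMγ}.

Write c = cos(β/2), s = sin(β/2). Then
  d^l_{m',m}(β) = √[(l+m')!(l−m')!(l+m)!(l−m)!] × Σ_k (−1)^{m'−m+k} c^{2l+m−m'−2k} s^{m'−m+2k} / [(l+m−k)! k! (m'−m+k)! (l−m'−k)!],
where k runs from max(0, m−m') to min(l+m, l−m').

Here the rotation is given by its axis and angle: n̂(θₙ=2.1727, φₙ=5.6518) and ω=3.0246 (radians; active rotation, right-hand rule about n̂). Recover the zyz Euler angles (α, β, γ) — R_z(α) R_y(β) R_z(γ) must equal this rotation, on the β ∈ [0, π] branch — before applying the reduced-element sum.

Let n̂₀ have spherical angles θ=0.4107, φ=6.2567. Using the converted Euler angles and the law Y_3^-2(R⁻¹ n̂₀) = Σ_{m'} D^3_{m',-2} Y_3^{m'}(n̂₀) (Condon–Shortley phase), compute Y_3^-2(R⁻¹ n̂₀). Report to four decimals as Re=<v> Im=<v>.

Axis–angle → zyz. n̂ = (sinθₙcosφₙ, sinθₙsinφₙ, cosθₙ) = (+0.665351, -0.486530, -0.566213), ω = 3.0246.
R = I cosω + sinω [n̂]ₓ + (1−cosω) n̂n̂ᵀ gives
  R = [-0.110807, -0.579122, -0.807675; -0.711305, -0.521359, +0.471412; -0.694094, +0.626740, -0.354162]
β = atan2(√(R₁₃²+R₂₃²), R₃₃) = 1.932814; α = atan2(R₂₃, R₁₃) mod 2π = 2.613270; γ = atan2(R₃₂, −R₃₁) mod 2π = 0.734448
Need the full column D^3_{m',-2} for m'=−3..3 at α=2.6133, β=1.9328, γ=0.7344.
cos(β/2)=0.568260, sin(β/2)=0.822849
d^3_{-3,-2}: single k=1 term ⇒ +0.119434;  D = -0.118631+0.013832i
d^3_{-2,-2}: k∈[0..1] ⇒ +0.033673 -0.353019 = -0.319346;  D = -0.292591-0.127954i
d^3_{-1,-2}: k∈[0..1] ⇒ -0.154189 +0.646593 = +0.492404;  D = -0.290185-0.397812i
d^3_{0,-2}: k∈[0..1] ⇒ +0.386712 -0.810841 = -0.424128;  D = -0.043144-0.421928i
d^3_{1,-2}: k∈[0..1] ⇒ -0.646593 +0.677873 = +0.031280;  D = +0.012938-0.028479i
d^3_{2,-2}: k∈[0..1] ⇒ +0.740193 -0.310400 = +0.429792;  D = -0.350782+0.248341i
d^3_{3,-2}: single k=0 term ⇒ -0.525078;  D = -0.523059+0.046006i
Y_3^{m'}(θ=0.4107,φ=6.2567) and Σ D·Y over m':
  (-0.1186+0.0138i)·(+0.0265+0.0021i)  (-0.2926-0.1280i)·(+0.1491+0.0079i)  (-0.2902-0.3978i)·(+0.4131+0.0109i)  (-0.0431-0.4219i)·(+0.4116+0.0000i)  (+0.0129-0.0285i)·(-0.4131+0.0109i)  (-0.3508+0.2483i)·(+0.1491-0.0079i)  (-0.5231+0.0460i)·(-0.0265+0.0021i)
Y_3^-2(R⁻¹ n̂) = -0.220728-0.313072i

Re=-0.2207 Im=-0.3131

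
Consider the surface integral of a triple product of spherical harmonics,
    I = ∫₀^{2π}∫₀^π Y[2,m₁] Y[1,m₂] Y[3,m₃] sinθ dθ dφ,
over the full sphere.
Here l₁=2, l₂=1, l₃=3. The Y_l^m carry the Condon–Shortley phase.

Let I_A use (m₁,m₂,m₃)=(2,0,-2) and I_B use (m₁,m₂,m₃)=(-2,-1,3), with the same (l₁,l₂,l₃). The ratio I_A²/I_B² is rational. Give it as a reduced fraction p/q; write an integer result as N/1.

Shared (l₁,l₂,l₃)=(2,1,3): N and (l;000)² cancel in I_A²/I_B².
A: Δ = 0!·4!·2!/7! = 1/105; Racah Σ t=0..0: t=0:+1/24 = 1/24; ⇒ 3j(2 1 3; 2 0 -2)² = 1/21, sgn -1
B: Δ = 0!·4!·2!/7! = 1/105; Racah Σ t=0..0: t=0:+1/48 = 1/48; ⇒ 3j(2 1 3; -2 -1 3)² = 1/7, sgn +1
I_A²/I_B² = (1/21)/(1/7) = 1/3

1/3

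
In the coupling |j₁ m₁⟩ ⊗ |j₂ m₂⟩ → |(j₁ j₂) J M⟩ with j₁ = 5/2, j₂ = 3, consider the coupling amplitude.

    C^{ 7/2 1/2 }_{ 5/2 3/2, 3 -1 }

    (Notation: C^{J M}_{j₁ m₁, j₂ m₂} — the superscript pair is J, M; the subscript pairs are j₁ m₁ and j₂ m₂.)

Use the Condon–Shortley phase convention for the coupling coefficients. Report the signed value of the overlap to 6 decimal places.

+0.356348

triangle: 2!×3!×4!/10! = 288/3628800
(j±m)!: 4!×1!×2!×4!×4!×3! = 165888
prefactor² = (2J+1)×Δ×N² = 18432/175
  k=0: +1/(0!×2!×1!×2!×2!×2!) = 1/16
  k=1: −1/(1!×1!×0!×1!×3!×3!) = -1/36
Σ = 5/144  ⇒  CG² = 18432/175×(5/144)² = 8/63
CG = +√(8/63) = +0.356348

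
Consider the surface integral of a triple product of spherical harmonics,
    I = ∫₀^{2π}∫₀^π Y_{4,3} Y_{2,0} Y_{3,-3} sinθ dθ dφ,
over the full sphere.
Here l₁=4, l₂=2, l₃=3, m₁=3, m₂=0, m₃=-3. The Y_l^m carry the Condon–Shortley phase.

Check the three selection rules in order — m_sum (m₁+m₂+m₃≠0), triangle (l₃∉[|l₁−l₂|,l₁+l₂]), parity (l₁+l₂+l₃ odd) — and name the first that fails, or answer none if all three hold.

parity

azimuthal sum: 3 + 0 − 3 = 0  ✓
2 ≤ 3 ≤ 6 (triangle on l)  ✓
L = 4 + 2 + 3 = 9 (odd)  ✗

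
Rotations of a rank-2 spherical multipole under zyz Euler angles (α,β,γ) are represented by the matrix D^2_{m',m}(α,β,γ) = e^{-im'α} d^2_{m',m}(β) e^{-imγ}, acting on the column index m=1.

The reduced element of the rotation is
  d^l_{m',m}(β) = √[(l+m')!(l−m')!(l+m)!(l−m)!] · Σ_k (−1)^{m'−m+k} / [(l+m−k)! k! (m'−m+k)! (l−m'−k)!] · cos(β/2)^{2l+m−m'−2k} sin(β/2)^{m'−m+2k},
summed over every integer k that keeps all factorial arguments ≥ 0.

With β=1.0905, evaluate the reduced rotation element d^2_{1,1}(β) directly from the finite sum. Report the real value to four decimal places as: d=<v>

d^2_{1,1}(β=1.0905) via the finite sum:
Half-angle: c=0.854998, s=0.518632. N=√(6·1·6·1)=6.000000
The bounds max(0,m−m')=0 and min(l+m,l−m')=1 give 2 terms
  k=0: (−1)^0·6.0000/(6)·0.8550^4·0.5186^0 = +0.534392
  k=1: (−1)^1·6.0000/(2)·0.8550^2·0.5186^2 = -0.589888
d^2_{1,1}(1.0905) = +0.534392 -0.589888 = -0.055496

d=-0.0555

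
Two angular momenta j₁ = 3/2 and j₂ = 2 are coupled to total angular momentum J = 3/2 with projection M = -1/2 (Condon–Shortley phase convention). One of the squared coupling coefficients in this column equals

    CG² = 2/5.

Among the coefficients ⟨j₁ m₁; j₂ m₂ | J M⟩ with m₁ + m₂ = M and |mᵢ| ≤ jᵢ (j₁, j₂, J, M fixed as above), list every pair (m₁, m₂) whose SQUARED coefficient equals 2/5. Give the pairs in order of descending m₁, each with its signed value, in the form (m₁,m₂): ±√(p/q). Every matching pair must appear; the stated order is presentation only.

(3/2,-2): +√(2/5); (-3/2,1): +√(2/5)

Admissible pairs with m₁+m₂ = M = -1/2: (-3/2,1), (-1/2,0), (1/2,-1), (3/2,-2)
  (m₁,m₂)=(3/2,-2): CG² = 2/5, CG = +√(2/5)   ← matches the target
  (m₁,m₂)=(1/2,-1): CG² = 0/1, CG = 0
  (m₁,m₂)=(-1/2,0): CG² = 1/5, CG = −√(1/5)
  (m₁,m₂)=(-3/2,1): CG² = 2/5, CG = +√(2/5)   ← matches the target
Pairs with CG² = 2/5: (3/2,-2): +√(2/5); (-3/2,1): +√(2/5)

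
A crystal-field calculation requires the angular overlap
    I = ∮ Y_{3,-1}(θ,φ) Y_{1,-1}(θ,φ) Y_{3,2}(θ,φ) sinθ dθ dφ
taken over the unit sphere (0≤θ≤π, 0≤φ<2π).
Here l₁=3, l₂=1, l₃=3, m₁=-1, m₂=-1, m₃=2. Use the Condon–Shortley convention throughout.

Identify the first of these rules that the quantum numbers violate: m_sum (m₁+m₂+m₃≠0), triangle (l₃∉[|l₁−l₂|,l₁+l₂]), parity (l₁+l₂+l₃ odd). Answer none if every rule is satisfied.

parity

m₁+m₂+m₃ = -1 − 1 + 2 = 0  ✓
triangle: |3−1|=2 ≤ l₃=3 ≤ 3+1=4  ✓
parity: l₁+l₂+l₃ = 7 is odd  ✗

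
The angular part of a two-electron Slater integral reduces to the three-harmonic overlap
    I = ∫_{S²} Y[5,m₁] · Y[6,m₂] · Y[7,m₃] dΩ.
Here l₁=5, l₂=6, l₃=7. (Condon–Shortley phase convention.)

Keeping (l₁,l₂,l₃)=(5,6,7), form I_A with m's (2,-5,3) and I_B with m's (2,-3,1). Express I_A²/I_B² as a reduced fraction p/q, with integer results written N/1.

34375/4761

Shared (l₁,l₂,l₃)=(5,6,7): N and (l;000)² cancel in I_A²/I_B².
A: Δ = 4!·6!·8!/19! = 1/174594420; Racah Σ t=0..1: t=0:+1/4354560 t=1:−1/11612160 = 1/6967296; ⇒ 3j(5 6 7; 2 -5 3)² = 625/50388, sgn +1
B: Δ = 4!·6!·8!/19! = 1/174594420; Racah Σ t=0..3: t=0:+1/622080 t=1:−1/414720 t=2:+1/2419200 t=3:−1/174182400 = -23/58060800; ⇒ 3j(5 6 7; 2 -3 1)² = 1587/923780, sgn -1
I_A²/I_B² = (625/50388)/(1587/923780) = 34375/4761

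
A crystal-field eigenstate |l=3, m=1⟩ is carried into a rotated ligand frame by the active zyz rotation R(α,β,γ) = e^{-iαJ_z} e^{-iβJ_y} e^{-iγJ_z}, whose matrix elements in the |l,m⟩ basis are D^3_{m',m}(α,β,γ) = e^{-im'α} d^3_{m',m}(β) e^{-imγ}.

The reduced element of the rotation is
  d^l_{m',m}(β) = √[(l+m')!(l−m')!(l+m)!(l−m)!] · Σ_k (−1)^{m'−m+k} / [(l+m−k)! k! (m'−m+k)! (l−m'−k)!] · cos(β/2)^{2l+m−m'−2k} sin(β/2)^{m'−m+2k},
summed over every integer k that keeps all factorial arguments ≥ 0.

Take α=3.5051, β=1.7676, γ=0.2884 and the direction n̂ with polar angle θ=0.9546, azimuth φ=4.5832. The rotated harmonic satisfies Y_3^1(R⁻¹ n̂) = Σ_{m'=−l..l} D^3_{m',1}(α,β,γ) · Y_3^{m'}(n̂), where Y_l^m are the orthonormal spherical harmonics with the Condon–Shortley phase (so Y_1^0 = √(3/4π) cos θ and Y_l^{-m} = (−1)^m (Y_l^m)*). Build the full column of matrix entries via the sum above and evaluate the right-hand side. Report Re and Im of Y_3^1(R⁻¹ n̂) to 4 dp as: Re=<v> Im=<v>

Need the full column D^3_{m',1} for m'=−3..3 at α=3.5051, β=1.7676, γ=0.2884.
cos(β/2)=0.634218, sin(β/2)=0.773154
d^3_{-3,1}: single k=4 term ⇒ +0.556657;  D = -0.386978-0.400143i
d^3_{-2,1}: k∈[3..4] ⇒ +0.745665 -0.554077 = +0.191589;  D = +0.173453+0.081365i
d^3_{-1,1}: k∈[2..4] ⇒ +0.580280 -1.149825 +0.213598 = -0.355947;  D = +0.354944+0.026709i
d^3_{0,1}: k∈[1..3] ⇒ +0.274820 -1.225253 +0.606960 = -0.343473;  D = -0.329287+0.097690i
d^3_{1,1}: k∈[0..2] ⇒ +0.065077 -0.773706 +0.862369 = +0.153740;  D = -0.122212+0.093275i
d^3_{2,1}: k∈[0..1] ⇒ -0.250875 +0.745665 = +0.494790;  D = +0.260887-0.420423i
d^3_{3,1}: single k=0 term ⇒ +0.374569;  D = -0.071430+0.367695i
Y_3^{m'}(θ=0.9546,φ=4.5832) and Σ D·Y over m':
  (-0.3870-0.4001i)·(+0.0857-0.2099i)  (+0.1735+0.0814i)·(-0.3803-0.1005i)  (+0.3549+0.0267i)·(-0.0228+0.1752i)  (-0.3293+0.0977i)·(-0.2868+0.0000i)  (-0.1222+0.0933i)·(+0.0228+0.1752i)  (+0.2609-0.4204i)·(-0.3803+0.1005i)  (-0.0714+0.3677i)·(-0.0857-0.2099i)
Y_3^1(R⁻¹ n̂) = -0.086042+0.182448i

Re=-0.0860 Im=0.1824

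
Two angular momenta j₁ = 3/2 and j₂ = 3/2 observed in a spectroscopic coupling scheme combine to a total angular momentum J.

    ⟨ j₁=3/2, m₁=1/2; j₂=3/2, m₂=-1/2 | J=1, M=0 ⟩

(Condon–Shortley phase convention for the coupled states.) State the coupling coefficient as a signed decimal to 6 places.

triangle: 2!*1!*1!/5! = 2/120
(j±m)!: 2!*1!*1!*2!*1!*1! = 4
prefactor² = (2J+1)*Δ*N² = 1/5
  k=0: +1/(0!*2!*1!*1!*0!*0!) = 1/2
  k=1: −1/(1!*1!*0!*0!*1!*1!) = -1
Σ = -1/2  ⇒  CG² = 1/5*(-1/2)² = 1/20
CG = −√(1/20) = -0.223607

−√(1/20) = -0.223607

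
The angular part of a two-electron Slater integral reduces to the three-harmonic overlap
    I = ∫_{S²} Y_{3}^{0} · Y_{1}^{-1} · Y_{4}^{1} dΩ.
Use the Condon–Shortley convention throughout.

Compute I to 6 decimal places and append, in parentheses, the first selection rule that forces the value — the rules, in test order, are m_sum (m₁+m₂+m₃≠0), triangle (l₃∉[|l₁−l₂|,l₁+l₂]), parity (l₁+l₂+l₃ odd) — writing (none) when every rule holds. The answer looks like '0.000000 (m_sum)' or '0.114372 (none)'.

-0.194664 (none)

Rules hold: Σm=0, L=8 even, 2≤4≤4.
N = 7·3·9 = 189
Δ = 0!·6!·2!/9! = 1/252
Racah Σ t=0..0: t=0:+1/36 = 1/36
⇒ 3j(3 1 4; 0 0 0)² = 4/63, sgn +1
Racah Σ t=0..0: t=0:+1/72 = 1/72
⇒ 3j(3 1 4; 0 -1 1)² = 5/126, sgn -1
4πI² = N·(3j₀)²·(3jₘ)² = 10/21
I = -1·√(0.47619/4π) = -0.19466390
No selection rule forces the value: the integral is nonzero (none).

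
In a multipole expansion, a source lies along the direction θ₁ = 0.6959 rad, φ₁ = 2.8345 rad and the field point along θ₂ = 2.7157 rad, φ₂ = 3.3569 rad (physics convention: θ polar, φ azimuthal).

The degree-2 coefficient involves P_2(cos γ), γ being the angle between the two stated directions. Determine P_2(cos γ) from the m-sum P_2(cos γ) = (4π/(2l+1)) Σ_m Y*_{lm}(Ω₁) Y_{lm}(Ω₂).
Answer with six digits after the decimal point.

Summing Y*_{l m}(θ₁,φ₁)·Y_{l m}(θ₂,φ₂) over m ∈ [−2, 2]; prefactor 4π/(2·2+1) = 2.513274:
  m=-2: (0.12974 - 0.09149j) × (0.05991 - 0.02752j) = 0.00525 - 0.00905j  (running Σ = 0.00525 - 0.00905j)
  m=-1: (-0.36232 + 0.11490j) × (0.28394 - 0.06210j) = -0.09574 + 0.05512j  (running Σ = -0.09049 + 0.04607j)
  m=0: (0.24193 + 0.00000j) × (0.46929 + 0.00000j) = 0.11353 + 0.00000j  (running Σ = 0.02304 + 0.04607j)
  m=1: (0.36232 + 0.11490j) × (-0.28394 - 0.06210j) = -0.09574 - 0.05512j  (running Σ = -0.07270 - 0.00905j)
  m=2: (0.12974 + 0.09149j) × (0.05991 + 0.02752j) = 0.00525 + 0.00905j  (running Σ = -0.06744 + 0.00000j)
Accumulated sum -0.06744 + 0.00000j; after 4π/(2l+1) scaling, -0.16951 + 0.00000j ⇒ P_2 = -0.169506

-0.169506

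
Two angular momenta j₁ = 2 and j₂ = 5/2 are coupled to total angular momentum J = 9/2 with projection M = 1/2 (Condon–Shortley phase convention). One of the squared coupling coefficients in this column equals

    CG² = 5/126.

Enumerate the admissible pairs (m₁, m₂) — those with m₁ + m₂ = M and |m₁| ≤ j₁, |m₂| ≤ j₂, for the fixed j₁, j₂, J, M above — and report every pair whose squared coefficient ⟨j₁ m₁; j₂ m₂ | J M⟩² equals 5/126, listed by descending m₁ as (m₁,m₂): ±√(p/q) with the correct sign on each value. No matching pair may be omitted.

(2,-3/2): +√(5/126)

Admissible pairs with m₁+m₂ = M = 1/2: (-2,5/2), (-1,3/2), (0,1/2), (1,-1/2), (2,-3/2)
  (m₁,m₂)=(2,-3/2): CG² = 5/126, CG = +√(5/126)   ← matches the target
  (m₁,m₂)=(1,-1/2): CG² = 20/63, CG = +√(20/63)
  (m₁,m₂)=(0,1/2): CG² = 10/21, CG = +√(10/21)
  (m₁,m₂)=(-1,3/2): CG² = 10/63, CG = +√(10/63)
  (m₁,m₂)=(-2,5/2): CG² = 1/126, CG = +√(1/126)
Pairs with CG² = 5/126: (2,-3/2): +√(5/126)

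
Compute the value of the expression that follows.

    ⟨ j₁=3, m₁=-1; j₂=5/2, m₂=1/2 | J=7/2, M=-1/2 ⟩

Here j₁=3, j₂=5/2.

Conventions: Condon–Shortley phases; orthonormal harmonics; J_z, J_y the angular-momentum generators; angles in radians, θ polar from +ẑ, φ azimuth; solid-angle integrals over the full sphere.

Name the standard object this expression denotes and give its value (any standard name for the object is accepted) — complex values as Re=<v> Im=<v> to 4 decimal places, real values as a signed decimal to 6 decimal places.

This is a Clebsch–Gordan (vector-coupling) coefficient.
√[8·2!4!3!/10! · 2!4!3!2!3!4!] = √(9216/175)
  +(−1)^0/∏(0,2,4,3,0,0)! = 1/288  (running 1/288)
  +(−1)^1/∏(1,1,3,2,1,1)! = -1/12  (running -23/288)
  +(−1)^2/∏(2,0,2,1,2,2)! = 1/16  (running -5/288)
⟨..|..⟩ = √(9216/175)·(-5/288) = -0.125988

Clebsch–Gordan coefficient, −√(1/63) ≈ -0.125988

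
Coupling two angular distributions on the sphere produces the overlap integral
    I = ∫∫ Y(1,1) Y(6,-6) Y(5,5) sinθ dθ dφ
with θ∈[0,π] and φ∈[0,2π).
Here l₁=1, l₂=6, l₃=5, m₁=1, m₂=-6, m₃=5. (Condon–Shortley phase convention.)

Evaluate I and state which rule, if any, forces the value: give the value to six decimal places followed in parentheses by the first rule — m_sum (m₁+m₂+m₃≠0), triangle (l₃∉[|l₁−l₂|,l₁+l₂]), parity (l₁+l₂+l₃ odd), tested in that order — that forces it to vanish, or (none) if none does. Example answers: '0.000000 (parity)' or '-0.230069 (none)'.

0.331940 (none)

Rules hold: Σm=0, L=12 even, 5≤5≤7.
N = 3·13·11 = 429
Δ = 2!·0!·10!/13! = 1/858
Racah Σ t=1..1: t=1:−1/14400 = -1/14400
⇒ 3j(1 6 5; 0 0 0)² = 6/143, sgn +1
Racah Σ t=0..0: t=0:+1/7257600 = 1/7257600
⇒ 3j(1 6 5; 1 -6 5)² = 1/13, sgn +1
4πI² = N·(3j₀)²·(3jₘ)² = 18/13
I = +1·√(1.38462/4π) = 0.33194004
No selection rule forces the value: the integral is nonzero (none).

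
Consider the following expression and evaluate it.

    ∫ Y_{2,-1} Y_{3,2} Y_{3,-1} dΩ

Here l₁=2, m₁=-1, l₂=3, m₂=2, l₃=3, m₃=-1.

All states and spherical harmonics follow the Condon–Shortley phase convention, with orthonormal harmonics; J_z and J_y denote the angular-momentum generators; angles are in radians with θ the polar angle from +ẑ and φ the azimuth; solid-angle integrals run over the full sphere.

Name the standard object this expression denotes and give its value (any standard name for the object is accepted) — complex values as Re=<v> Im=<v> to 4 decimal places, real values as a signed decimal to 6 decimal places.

Gaunt coefficient, +0.162868

This is a Gaunt coefficient — the integral of a triple product of spherical harmonics over the sphere.
Checks pass: Σm=0; 8 even; l₃=3∈[1,5].
(2·2+1)(2·3+1)(2·3+1) = 245
Δ: 2! 2! 4! / 9! → 1/3780
sum: t=0:+1/24 t=1:−1/4 t=2:+1/24 = -1/6
3j²(2 3 3; 0 0 0) = Δ·Π!·Σ² = 4/105  (sign +1)
sum: t=1:−1/48 t=2:+1/12 = 1/16
3j²(2 3 3; -1 2 -1) = Δ·Π!·Σ² = 1/28  (sign +1)
combine: 4πI² = 245·4/105·1/28 = 1/3
take √, sign +1: I = 0.16286750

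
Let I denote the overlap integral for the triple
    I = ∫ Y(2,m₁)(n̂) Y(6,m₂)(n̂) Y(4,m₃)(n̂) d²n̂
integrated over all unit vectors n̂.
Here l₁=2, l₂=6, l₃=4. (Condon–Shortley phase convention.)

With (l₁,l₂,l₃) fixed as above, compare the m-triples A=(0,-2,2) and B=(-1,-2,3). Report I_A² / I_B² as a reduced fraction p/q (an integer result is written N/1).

Shared (l₁,l₂,l₃)=(2,6,4): N and (l;000)² cancel in I_A²/I_B².
A: Δ = 4!·0!·8!/13! = 1/6435; Racah Σ t=2..2: t=2:+1/5760 = 1/5760; ⇒ 3j(2 6 4; 0 -2 2)² = 56/2145, sgn +1
B: Δ = 4!·0!·8!/13! = 1/6435; Racah Σ t=3..3: t=3:−1/30240 = -1/30240; ⇒ 3j(2 6 4; -1 -2 3)² = 32/6435, sgn +1
I_A²/I_B² = (56/2145)/(32/6435) = 21/4

21/4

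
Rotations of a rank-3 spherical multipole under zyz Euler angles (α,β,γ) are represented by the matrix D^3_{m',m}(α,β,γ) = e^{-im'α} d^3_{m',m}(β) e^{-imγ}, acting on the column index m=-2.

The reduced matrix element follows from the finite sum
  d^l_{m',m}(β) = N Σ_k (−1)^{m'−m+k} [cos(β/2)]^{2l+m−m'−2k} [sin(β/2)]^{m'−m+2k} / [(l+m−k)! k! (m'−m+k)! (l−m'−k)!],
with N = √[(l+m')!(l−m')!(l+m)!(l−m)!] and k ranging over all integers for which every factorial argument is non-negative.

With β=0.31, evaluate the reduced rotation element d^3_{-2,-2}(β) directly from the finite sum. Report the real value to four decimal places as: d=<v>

d^3_{-2,-2}(β=0.3100) via the finite sum:
With c≡cos(β/2)=0.988012 and s≡sin(β/2)=0.154380, N=[1·120·1·120]^{1/2}=120.000000
k: max(0,(-2)−(-2))=0 … min(3+(-2),3−(-2))=1
  k=0: (−1)^0·120.0000/(120)·0.9880^6·0.1544^0 = +0.930191
  k=1: (−1)^1·120.0000/(24)·0.9880^4·0.1544^2 = -0.113554
d^3_{-2,-2}(0.3100) = +0.930191 -0.113554 = +0.816637

d=0.8166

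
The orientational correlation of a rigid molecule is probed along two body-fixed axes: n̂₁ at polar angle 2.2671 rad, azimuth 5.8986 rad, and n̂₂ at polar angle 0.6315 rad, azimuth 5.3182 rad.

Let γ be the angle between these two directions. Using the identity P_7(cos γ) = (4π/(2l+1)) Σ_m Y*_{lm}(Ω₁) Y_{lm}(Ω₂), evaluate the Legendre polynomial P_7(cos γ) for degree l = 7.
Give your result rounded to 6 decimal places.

Addition theorem: P_7(cos γ) = (4π/15) Σ_m Y*_{lm}(Ω₁) Y_{lm}(Ω₂), m = −7…7:
  [-7]  conj(Y_{7,-7})(Ω₁) = -0.07047 - 0.03400j ; Y_{7,-7}(Ω₂) = 0.01113 + 0.00568j ; Δ = -0.00059 - 0.00078j
  [-6]  conj(Y_{7,-6})(Ω₁) = 0.16443 + 0.18127j ; Y_{7,-6}(Ω₂) = 0.05631 - 0.03027j ; Δ = 0.01475 + 0.00523j
  [-5]  conj(Y_{7,-5})(Ω₁) = -0.14627 - 0.39806j ; Y_{7,-5}(Ω₂) = 0.02207 - 0.19529j ; Δ = -0.08096 + 0.01978j
  [-4]  conj(Y_{7,-4})(Ω₁) = -0.01242 + 0.38270j ; Y_{7,-4}(Ω₂) = -0.29626 - 0.25898j ; Δ = 0.10279 - 0.11016j
  [-3]  conj(Y_{7,-3})(Ω₁) = 0.00099 - 0.00224j ; Y_{7,-3}(Ω₂) = -0.45683 + 0.11501j ; Δ = -0.00020 + 0.00114j
  [-2]  conj(Y_{7,-2})(Ω₁) = 0.25682 - 0.24862j ; Y_{7,-2}(Ω₂) = -0.06235 + 0.16606j ; Δ = 0.02527 + 0.05815j
  [-1]  conj(Y_{7,-1})(Ω₁) = -0.15297 + 0.06191j ; Y_{7,-1}(Ω₂) = -0.18295 - 0.26412j ; Δ = 0.04434 + 0.02907j
  [+0]  conj(Y_{7,0})(Ω₁) = -0.31414 + 0.00000j ; Y_{7,0}(Ω₂) = -0.29158 + 0.00000j ; Δ = 0.09160 + 0.00000j
  [+1]  conj(Y_{7,1})(Ω₁) = 0.15297 + 0.06191j ; Y_{7,1}(Ω₂) = 0.18295 - 0.26412j ; Δ = 0.04434 - 0.02907j
  [+2]  conj(Y_{7,2})(Ω₁) = 0.25682 + 0.24862j ; Y_{7,2}(Ω₂) = -0.06235 - 0.16606j ; Δ = 0.02527 - 0.05815j
  [+3]  conj(Y_{7,3})(Ω₁) = -0.00099 - 0.00224j ; Y_{7,3}(Ω₂) = 0.45683 + 0.11501j ; Δ = -0.00020 - 0.00114j
  [+4]  conj(Y_{7,4})(Ω₁) = -0.01242 - 0.38270j ; Y_{7,4}(Ω₂) = -0.29626 + 0.25898j ; Δ = 0.10279 + 0.11016j
  [+5]  conj(Y_{7,5})(Ω₁) = 0.14627 - 0.39806j ; Y_{7,5}(Ω₂) = -0.02207 - 0.19529j ; Δ = -0.08096 - 0.01978j
  [+6]  conj(Y_{7,6})(Ω₁) = 0.16443 - 0.18127j ; Y_{7,6}(Ω₂) = 0.05631 + 0.03027j ; Δ = 0.01475 - 0.00523j
  [+7]  conj(Y_{7,7})(Ω₁) = 0.07047 - 0.03400j ; Y_{7,7}(Ω₂) = -0.01113 + 0.00568j ; Δ = -0.00059 + 0.00078j
Total Σ_m = 0.30239 + 0.00000j. Multiply by 0.837758: 0.25333 + 0.00000j. P_7(cos γ) = 0.253330

0.253330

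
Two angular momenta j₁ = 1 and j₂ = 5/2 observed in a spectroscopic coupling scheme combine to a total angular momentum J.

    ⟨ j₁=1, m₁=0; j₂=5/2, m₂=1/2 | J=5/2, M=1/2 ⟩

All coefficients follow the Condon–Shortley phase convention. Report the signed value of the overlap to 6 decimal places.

−√(1/35) ≈ -0.169031

triangle: 1!*1!*4!/7! = 24/5040
(j±m)!: 1!*1!*3!*2!*3!*2! = 144
prefactor² = (2J+1)*Δ*N² = 144/35
  k=0: +1/(0!*1!*1!*3!*0!*1!) = 1/6
  k=1: −1/(1!*0!*0!*2!*1!*2!) = -1/4
Σ = -1/12  ⇒  CG² = 144/35*(-1/12)² = 1/35
CG = −√(1/35) = -0.169031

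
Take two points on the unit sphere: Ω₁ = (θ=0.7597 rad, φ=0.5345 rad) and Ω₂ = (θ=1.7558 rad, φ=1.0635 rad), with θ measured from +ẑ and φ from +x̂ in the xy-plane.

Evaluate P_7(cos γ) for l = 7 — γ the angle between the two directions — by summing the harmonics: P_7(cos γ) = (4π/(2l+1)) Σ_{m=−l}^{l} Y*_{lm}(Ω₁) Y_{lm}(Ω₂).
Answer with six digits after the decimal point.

Addition theorem: P_7(cos γ) = (4π/15) Σ_m Y*_{lm}(Ω₁) Y_{lm}(Ω₂), m = −7…7:
  m=-7: (-0.03033 - 0.02075j) × (0.17649 - 0.40663j) = -0.01379 + 0.00867j  (running Σ = -0.01379 + 0.00867j)
  m=-6: (-0.14444 - 0.00946j) × (-0.30891 + 0.03031j) = 0.04491 - 0.00146j  (running Σ = 0.03112 + 0.00722j)
  m=-5: (-0.29584 + 0.14994j) × (-0.10727 - 0.15509j) = 0.05499 + 0.02980j  (running Σ = 0.08611 + 0.03701j)
  m=-4: (-0.24657 + 0.38707j) × (-0.14275 + 0.28930j) = -0.07678 - 0.12659j  (running Σ = 0.00933 - 0.08957j)
  m=-3: (-0.00924 + 0.28254j) × (-0.09764 + 0.00478j) = -0.00045 - 0.02763j  (running Σ = 0.00888 - 0.11721j)
  m=-2: (-0.08561 - 0.15605j) × (0.16797 + 0.27020j) = 0.02778 - 0.04934j  (running Σ = 0.03666 - 0.16655j)
  m=-1: (-0.32185 - 0.19053j) × (-0.02995 + 0.05389j) = 0.01991 - 0.01164j  (running Σ = 0.05657 - 0.17819j)
  m=0: (0.06955 + 0.00000j) × (0.31550 + 0.00000j) = 0.02194 + 0.00000j  (running Σ = 0.07851 - 0.17819j)
  m=1: (0.32185 - 0.19053j) × (0.02995 + 0.05389j) = 0.01991 + 0.01164j  (running Σ = 0.09842 - 0.16655j)
  m=2: (-0.08561 + 0.15605j) × (0.16797 - 0.27020j) = 0.02778 + 0.04934j  (running Σ = 0.12621 - 0.11721j)
  m=3: (0.00924 + 0.28254j) × (0.09764 + 0.00478j) = -0.00045 + 0.02763j  (running Σ = 0.12576 - 0.08957j)
  m=4: (-0.24657 - 0.38707j) × (-0.14275 - 0.28930j) = -0.07678 + 0.12659j  (running Σ = 0.04898 + 0.03701j)
  m=5: (0.29584 + 0.14994j) × (0.10727 - 0.15509j) = 0.05499 - 0.02980j  (running Σ = 0.10397 + 0.00722j)
  m=6: (-0.14444 + 0.00946j) × (-0.30891 - 0.03031j) = 0.04491 + 0.00146j  (running Σ = 0.14887 + 0.00867j)
  m=7: (0.03033 - 0.02075j) × (-0.17649 - 0.40663j) = -0.01379 - 0.00867j  (running Σ = 0.13509 + 0.00000j)
Total Σ_m = 0.13509 + 0.00000j. Multiply by 0.837758: 0.11317 + 0.00000j. P_7(cos γ) = 0.113169

0.113169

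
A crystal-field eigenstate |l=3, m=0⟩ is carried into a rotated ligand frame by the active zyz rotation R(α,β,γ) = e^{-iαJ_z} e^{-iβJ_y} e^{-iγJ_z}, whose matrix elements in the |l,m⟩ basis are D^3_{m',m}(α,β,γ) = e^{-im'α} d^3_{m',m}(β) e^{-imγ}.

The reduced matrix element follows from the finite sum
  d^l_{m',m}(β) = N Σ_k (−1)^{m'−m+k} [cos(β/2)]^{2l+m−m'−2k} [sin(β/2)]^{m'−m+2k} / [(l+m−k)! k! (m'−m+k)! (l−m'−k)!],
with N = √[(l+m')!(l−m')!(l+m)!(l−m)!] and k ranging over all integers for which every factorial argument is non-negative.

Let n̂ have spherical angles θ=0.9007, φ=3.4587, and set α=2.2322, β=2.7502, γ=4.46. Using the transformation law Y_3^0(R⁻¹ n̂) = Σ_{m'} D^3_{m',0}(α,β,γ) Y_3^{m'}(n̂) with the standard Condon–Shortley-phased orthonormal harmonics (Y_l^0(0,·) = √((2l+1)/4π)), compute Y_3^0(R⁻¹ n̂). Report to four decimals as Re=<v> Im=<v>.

Re=0.3321 Im=0.0000

Need the full column D^3_{m',0} for m'=−3..3 at α=2.2322, β=2.7502, γ=4.4600.
cos(β/2)=0.194450, sin(β/2)=0.980913
d^3_{-3,0}: single k=3 term ⇒ +0.031033;  D = +0.028419+0.012467i
d^3_{-2,0}: k∈[2..3] ⇒ +0.007534 -0.191733 = -0.184198;  D = +0.045212+0.178563i
d^3_{-1,0}: k∈[1..3] ⇒ +0.000945 -0.072115 +0.611715 = +0.540545;  D = -0.332016+0.426561i
d^3_{0,0}: k∈[0..3] ⇒ +0.000054 -0.012380 +0.315049 -0.890803 = -0.588080;  D = -0.588080+0.000000i
d^3_{1,0}: k∈[0..2] ⇒ -0.000945 +0.072115 -0.611715 = -0.540545;  D = +0.332016+0.426561i
d^3_{2,0}: k∈[0..1] ⇒ +0.007534 -0.191733 = -0.184198;  D = +0.045212-0.178563i
d^3_{3,0}: single k=0 term ⇒ -0.031033;  D = -0.028419+0.012467i
Y_3^{m'}(θ=0.9007,φ=3.4587) and Σ D·Y over m':
  (+0.0284+0.0125i)·(-0.1166+0.1635i)  (+0.0452+0.1786i)·(+0.3141-0.2310i)  (-0.3320+0.4266i)·(-0.2235+0.0733i)  (-0.5881+0.0000i)·(-0.2483+0.0000i)  (+0.3320+0.4266i)·(+0.2235+0.0733i)  (+0.0452-0.1786i)·(+0.3141+0.2310i)  (-0.0284+0.0125i)·(+0.1166+0.1635i)
Y_3^0(R⁻¹ n̂) = +0.332059-0.000000i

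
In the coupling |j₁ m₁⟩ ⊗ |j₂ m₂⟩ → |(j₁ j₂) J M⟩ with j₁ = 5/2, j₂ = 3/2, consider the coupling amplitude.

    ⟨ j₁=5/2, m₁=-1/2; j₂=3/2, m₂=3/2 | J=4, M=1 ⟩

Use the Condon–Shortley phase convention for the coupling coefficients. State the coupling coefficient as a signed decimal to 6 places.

j₁+j₂−J=0  J+j₁−j₂=5  J−j₁+j₂=3  j₁+j₂+J+1=9
(j₁±m₁, j₂±m₂, J±M) = (2,3,3,0,5,3)
P² = 6480/7
sum k=0..0:
  [0] +1/72 = 1/72
S = 1/72
C² = P²·S² = 5/28 ; C = +0.422577

+0.422577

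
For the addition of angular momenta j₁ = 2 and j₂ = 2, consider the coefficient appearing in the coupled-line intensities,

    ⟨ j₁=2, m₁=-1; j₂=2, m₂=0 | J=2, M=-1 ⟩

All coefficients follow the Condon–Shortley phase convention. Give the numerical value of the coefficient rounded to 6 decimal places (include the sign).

−√(1/14) = -0.267261

j₁+j₂−J=2  J+j₁−j₂=2  J−j₁+j₂=2  j₁+j₂+J+1=7
(j₁±m₁, j₂±m₂, J±M) = (1,3,2,2,1,3)
P² = 8/7
sum k=1..2:
  [1] −1/2 = -1/2
  [2] +1/4 = 1/4
S = -1/4
C² = P²·S² = 1/14 ; C = -0.267261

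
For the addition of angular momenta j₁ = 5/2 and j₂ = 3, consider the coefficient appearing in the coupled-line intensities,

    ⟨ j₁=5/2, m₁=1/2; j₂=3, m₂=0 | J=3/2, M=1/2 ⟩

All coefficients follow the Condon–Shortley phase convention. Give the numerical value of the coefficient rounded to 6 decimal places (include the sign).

j₁+j₂−J=4  J+j₁−j₂=1  J−j₁+j₂=2  j₁+j₂+J+1=8
(j₁±m₁, j₂±m₂, J±M) = (3,2,3,3,2,1)
P² = 144/35
sum k=1..2:
  [1] −1/12 = -1/12
  [2] +1/4 = 1/4
S = 1/6
C² = P²·S² = 4/35 ; C = +0.338062

+√(4/35) ≈ +0.338062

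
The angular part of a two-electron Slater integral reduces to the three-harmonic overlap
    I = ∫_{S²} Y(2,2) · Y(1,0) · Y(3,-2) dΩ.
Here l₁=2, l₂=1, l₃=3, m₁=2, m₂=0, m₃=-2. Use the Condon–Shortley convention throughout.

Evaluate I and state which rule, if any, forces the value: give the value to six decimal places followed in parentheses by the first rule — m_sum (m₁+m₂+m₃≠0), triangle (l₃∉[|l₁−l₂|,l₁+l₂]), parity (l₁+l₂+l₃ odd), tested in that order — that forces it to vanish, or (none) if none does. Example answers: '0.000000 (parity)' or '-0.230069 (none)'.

0.184674 (none)

Checks pass: Σm=0; 6 even; l₃=3∈[1,3].
(2·2+1)(2·1+1)(2·3+1) = 105
Δ: 0! 4! 2! / 7! → 1/105
sum: t=0:+1/4 = 1/4
3j²(2 1 3; 0 0 0) = Δ·Π!·Σ² = 3/35  (sign -1)
sum: t=0:+1/24 = 1/24
3j²(2 1 3; 2 0 -2) = Δ·Π!·Σ² = 1/21  (sign -1)
combine: 4πI² = 105·3/35·1/21 = 3/7
take √, sign +1: I = 0.18467439
No selection rule forces the value: the integral is nonzero (none).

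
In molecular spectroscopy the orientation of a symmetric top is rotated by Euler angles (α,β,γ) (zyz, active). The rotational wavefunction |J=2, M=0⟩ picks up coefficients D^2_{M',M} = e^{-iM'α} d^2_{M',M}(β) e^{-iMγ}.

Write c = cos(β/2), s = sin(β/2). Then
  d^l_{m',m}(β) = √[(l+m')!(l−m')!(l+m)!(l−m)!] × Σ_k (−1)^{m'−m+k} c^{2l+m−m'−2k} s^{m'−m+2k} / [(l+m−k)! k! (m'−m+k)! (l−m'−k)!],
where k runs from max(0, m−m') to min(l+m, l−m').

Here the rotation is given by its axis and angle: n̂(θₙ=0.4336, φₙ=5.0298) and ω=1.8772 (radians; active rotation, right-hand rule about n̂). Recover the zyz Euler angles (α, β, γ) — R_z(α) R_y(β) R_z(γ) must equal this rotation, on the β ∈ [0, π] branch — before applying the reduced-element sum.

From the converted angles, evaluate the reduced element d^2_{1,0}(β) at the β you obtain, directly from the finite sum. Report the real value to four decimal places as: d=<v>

Axis–angle → zyz. n̂ = (sinθₙcosφₙ, sinθₙsinφₙ, cosθₙ) = (+0.131129, -0.399153, +0.907459), ω = 1.8772.
R = I cosω + sinω [n̂]ₓ + (1−cosω) n̂n̂ᵀ gives
  R = [-0.279250, -0.933322, -0.225675; +0.797066, -0.094252, -0.596492; +0.535449, -0.346449, +0.770239]
β = atan2(√(R₁₃²+R₂₃²), R₃₃) = 0.691581; α = atan2(R₂₃, R₁₃) mod 2π = 4.350696; γ = atan2(R₃₂, −R₃₁) mod 2π = 3.715873
d^2_{1,0}(β=0.6916) via the finite sum:
Half-angle: c=0.940808, s=0.338941. N=√(6·1·2·2)=4.898979
The bounds max(0,m−m')=0 and min(l+m,l−m')=1 give 2 terms
  k=0: (−1)^1·4.8990/(2)·0.9408^3·0.3389^1 = -0.691356
  k=1: (−1)^2·4.8990/(2)·0.9408^1·0.3389^3 = +0.089732
d^2_{1,0}(0.6916) = -0.691356 +0.089732 = -0.601624

d=-0.6016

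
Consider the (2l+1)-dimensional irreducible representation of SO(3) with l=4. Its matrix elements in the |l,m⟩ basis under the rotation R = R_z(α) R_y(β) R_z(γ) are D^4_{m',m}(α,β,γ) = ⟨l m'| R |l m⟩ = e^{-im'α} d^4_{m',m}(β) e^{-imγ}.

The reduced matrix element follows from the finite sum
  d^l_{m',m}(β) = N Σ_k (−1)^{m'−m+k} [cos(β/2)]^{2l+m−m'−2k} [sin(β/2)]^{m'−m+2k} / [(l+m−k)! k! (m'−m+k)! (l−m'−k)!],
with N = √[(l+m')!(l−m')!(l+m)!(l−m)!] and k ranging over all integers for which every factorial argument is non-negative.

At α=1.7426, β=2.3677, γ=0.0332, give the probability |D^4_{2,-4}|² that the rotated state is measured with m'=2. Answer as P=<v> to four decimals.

First d^4_{2,-4}(β=2.3677), then the phase factors e^{-i(2)α} and e^{-i(-4)γ}:
Half-angle: c=0.377362, s=0.926066. N=√(720·2·1·40320)=7619.763776
Admissible k: 0..0 (factorial args all ≥0)
  k=0: (−1)^6·7619.7638/(1440)·0.3774^2·0.9261^6 = +0.475277
d^4_{2,-4}(2.3677) = +0.475277
|D^4_{2,-4}|² = |d^4_{2,-4}(β)|² = (+0.475277)² = 0.225888 (the z-rotation phases have unit modulus)

P=0.2259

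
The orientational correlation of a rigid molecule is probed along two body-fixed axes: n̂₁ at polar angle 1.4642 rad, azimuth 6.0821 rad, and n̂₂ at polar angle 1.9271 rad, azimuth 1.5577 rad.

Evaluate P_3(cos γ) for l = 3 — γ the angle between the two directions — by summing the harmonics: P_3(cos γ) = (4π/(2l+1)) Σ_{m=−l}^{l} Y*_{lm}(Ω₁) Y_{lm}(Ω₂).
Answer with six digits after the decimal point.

Addition theorem: P_3(cos γ) = (4π/7) Σ_m Y*_{lm}(Ω₁) Y_{lm}(Ω₂), m = −3…3:
  m=-3: (0.337763, -0.232694) × (-0.013490, 0.343179) = (0.075299, 0.119052)  (running Σ = (0.075299, 0.119052))
  m=-2: (0.098926, -0.042078) × (0.313001, 0.008200) = (0.031309, -0.012359)  (running Σ = (0.106608, 0.106693))
  m=-1: (-0.297049, 0.060551) × (-0.001553, 0.118613) = (-0.006721, -0.035328)  (running Σ = (0.099888, 0.071365))
  m=0: (-0.116865, -0.000000) × (0.311318, 0.000000) = (-0.036382, -0.000000)  (running Σ = (0.063506, 0.071365))
  m=1: (0.297049, 0.060551) × (0.001553, 0.118613) = (-0.006721, 0.035328)  (running Σ = (0.056785, 0.106693))
  m=2: (0.098926, 0.042078) × (0.313001, -0.008200) = (0.031309, 0.012359)  (running Σ = (0.088094, 0.119052))
  m=3: (-0.337763, -0.232694) × (0.013490, 0.343179) = (0.075299, -0.119052)  (running Σ = (0.163393, 0.000000))
Accumulated sum (0.163393, 0.000000); after 4π/(2l+1) scaling, (0.293322, 0.000000) ⇒ P_3 = 0.293322

0.293322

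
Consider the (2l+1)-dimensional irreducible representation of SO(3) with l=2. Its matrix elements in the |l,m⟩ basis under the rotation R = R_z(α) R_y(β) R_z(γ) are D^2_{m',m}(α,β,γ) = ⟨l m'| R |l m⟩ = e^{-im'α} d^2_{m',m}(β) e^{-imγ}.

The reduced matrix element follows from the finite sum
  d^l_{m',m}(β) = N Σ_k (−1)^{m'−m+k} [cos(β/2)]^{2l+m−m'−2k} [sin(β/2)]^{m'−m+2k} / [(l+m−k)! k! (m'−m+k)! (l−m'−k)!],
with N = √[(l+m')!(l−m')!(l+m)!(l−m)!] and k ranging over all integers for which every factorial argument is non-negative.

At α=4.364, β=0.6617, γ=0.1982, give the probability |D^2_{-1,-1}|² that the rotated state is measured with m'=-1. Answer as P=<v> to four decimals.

Split into d^2_{-1,-1}(β=0.6617) × two z-phases.
c=cos(0.661700/2)=0.945767, s=sin(0.661700/2)=0.324847; N=√[1·6·1·6]=6.000000
k∈{0,1} keeps every argument non-negative
  k=0: (−1)^0·6.0000/(6)·0.9458^4·0.3248^0 = +0.800084
  k=1: (−1)^1·6.0000/(2)·0.9458^2·0.3248^2 = -0.283170
d^2_{-1,-1}(0.6617) = +0.800084 -0.283170 = +0.516915
|D^2_{-1,-1}|² = |d^2_{-1,-1}(β)|² = (+0.516915)² = 0.267201 (the z-rotation phases have unit modulus)

P=0.2672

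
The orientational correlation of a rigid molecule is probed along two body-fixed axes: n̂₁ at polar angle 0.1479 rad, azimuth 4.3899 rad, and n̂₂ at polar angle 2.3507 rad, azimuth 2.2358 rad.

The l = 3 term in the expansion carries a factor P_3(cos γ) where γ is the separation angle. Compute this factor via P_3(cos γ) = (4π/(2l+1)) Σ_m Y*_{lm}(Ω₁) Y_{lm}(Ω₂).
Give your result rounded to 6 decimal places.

0.061444

Summing Y*_{l m}(θ₁,φ₁)·Y_{l m}(θ₂,φ₂) over m ∈ [−3, 3]; prefactor 4π/(2·3+1) = 1.795196:
  term(m=-3) = 0.00020 + 0.00004j   from Y*(Ω₁)=0.00110 + 0.00076j, Y(Ω₂)=0.13666 - 0.06172j
  term(m=-2) = 0.00314 + 0.00733j   from Y*(Ω₁)=-0.01754 + 0.01320j, Y(Ω₂)=0.08663 - 0.35280j
  term(m=-1) = -0.03454 + 0.05234j   from Y*(Ω₁)=-0.05874 - 0.17577j, Y(Ω₂)=-0.20878 - 0.26625j
  term(m=+0) = 0.09663 + 0.00000j   from Y*(Ω₁)=0.69813 + 0.00000j, Y(Ω₂)=0.13842 + 0.00000j
  term(m=+1) = -0.03454 - 0.05234j   from Y*(Ω₁)=0.05874 - 0.17577j, Y(Ω₂)=0.20878 - 0.26625j
  term(m=+2) = 0.00314 - 0.00733j   from Y*(Ω₁)=-0.01754 - 0.01320j, Y(Ω₂)=0.08663 + 0.35280j
  term(m=+3) = 0.00020 - 0.00004j   from Y*(Ω₁)=-0.00110 + 0.00076j, Y(Ω₂)=-0.13666 - 0.06172j
Accumulated sum 0.03423 - 0.00000j; after 4π/(2l+1) scaling, 0.06144 - 0.00000j ⇒ P_3 = 0.061444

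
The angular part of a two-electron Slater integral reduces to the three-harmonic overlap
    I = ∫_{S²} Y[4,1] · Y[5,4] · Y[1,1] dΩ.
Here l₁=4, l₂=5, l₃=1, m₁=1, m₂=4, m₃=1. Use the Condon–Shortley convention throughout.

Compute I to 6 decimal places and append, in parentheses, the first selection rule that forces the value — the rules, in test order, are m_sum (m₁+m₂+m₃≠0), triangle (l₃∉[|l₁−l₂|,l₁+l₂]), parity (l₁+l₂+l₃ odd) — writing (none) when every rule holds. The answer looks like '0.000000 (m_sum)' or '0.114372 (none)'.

m-sum = 1 + 4 + 1 = 6 ≠ 0 ⇒ I = 0

0.000000 (m_sum)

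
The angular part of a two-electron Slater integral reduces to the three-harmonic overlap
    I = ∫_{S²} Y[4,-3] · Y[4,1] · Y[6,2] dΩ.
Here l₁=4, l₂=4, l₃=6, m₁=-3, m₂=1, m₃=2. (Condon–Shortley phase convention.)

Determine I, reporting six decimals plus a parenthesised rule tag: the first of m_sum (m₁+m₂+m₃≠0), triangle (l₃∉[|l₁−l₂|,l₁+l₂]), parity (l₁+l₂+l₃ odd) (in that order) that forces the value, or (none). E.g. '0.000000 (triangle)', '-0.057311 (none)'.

-0.165283 (none)

Checks pass: Σm=0; 14 even; l₃=6∈[0,8].
(2·4+1)(2·4+1)(2·6+1) = 1053
Δ: 2! 6! 6! / 15! → 1/1261260
sum: t=0:+1/4608 t=1:−1/1296 t=2:+1/4608 = -7/20736
3j²(4 4 6; 0 0 0) = Δ·Π!·Σ² = 20/1287  (sign -1)
sum: t=1:−1/34560 t=2:+1/8640 = 1/11520
3j²(4 4 6; -3 1 2) = Δ·Π!·Σ² = 3/143  (sign +1)
combine: 4πI² = 1053·20/1287·3/143 = 540/1573
take √, sign -1: I = -0.16528277
No selection rule forces the value: the integral is nonzero (none).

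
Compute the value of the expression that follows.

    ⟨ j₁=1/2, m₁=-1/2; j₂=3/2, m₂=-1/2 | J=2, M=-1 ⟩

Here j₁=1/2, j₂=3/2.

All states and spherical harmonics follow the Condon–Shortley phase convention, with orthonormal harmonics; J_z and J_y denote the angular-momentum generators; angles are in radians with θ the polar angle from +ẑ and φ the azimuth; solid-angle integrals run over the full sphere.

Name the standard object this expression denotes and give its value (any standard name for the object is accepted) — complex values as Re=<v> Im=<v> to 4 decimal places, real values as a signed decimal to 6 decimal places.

This is a Clebsch–Gordan (vector-coupling) coefficient.
j₁+j₂−J=0  J+j₁−j₂=1  J−j₁+j₂=3  j₁+j₂+J+1=5
(j₁±m₁, j₂±m₂, J±M) = (0,1,1,2,1,3)
P² = 3
sum k=0..0:
  [0] +1/2 = 1/2
S = 1/2
C² = P²·S² = 3/4 ; C = +0.866025

Clebsch–Gordan coefficient, +√(3/4) ≈ +0.866025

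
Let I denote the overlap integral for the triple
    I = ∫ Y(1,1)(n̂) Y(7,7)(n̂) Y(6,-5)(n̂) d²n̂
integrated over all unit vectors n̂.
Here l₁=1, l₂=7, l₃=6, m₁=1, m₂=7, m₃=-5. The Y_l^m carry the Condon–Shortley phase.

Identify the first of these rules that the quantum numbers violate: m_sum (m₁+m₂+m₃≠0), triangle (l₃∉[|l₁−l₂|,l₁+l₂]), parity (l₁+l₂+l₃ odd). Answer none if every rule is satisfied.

m_sum

azimuthal sum: 1 + 7 − 5 = 3  ✗
6 ≤ 6 ≤ 8 (triangle on l)
L = 1 + 7 + 6 = 14 (even)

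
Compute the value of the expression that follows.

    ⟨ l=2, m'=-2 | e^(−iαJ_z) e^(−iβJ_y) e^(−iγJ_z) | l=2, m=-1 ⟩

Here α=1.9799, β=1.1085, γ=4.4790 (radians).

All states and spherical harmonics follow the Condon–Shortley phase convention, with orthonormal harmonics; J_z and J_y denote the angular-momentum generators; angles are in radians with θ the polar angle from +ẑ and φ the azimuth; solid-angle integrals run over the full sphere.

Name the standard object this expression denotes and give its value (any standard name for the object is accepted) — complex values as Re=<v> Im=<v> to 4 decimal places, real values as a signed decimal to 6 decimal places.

This is a Wigner D-matrix element — the rotation-matrix element ⟨l m'| R(α,β,γ) |l m⟩ in the angular-momentum basis.
First d^2_{-2,-1}(β=1.1085), then the phase factors e^{-i(-2)α} and e^{-i(-1)γ}:
Half-angle: c=0.850295, s=0.526306. N=√(1·24·1·6)=12.000000
Admissible k: 1..1 (factorial args all ≥0)
  k=1: (−1)^0·12.0000/(6)·0.8503^3·0.5263^1 = +0.647109
d^2_{-2,-1}(1.1085) = +0.647109
Attach z-rotation phases: D = e^{-i(-2)(1.9799)}·(+0.647109)·e^{-i(-1)(4.4790)} = -0.357235+0.539568i

Wigner D-matrix element, Re=-0.3572 Im=0.5396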